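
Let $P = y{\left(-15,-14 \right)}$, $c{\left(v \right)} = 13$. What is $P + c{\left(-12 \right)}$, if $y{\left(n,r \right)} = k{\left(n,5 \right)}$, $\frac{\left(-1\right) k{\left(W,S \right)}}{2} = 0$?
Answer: $13$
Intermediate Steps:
$k{\left(W,S \right)} = 0$ ($k{\left(W,S \right)} = \left(-2\right) 0 = 0$)
$y{\left(n,r \right)} = 0$
$P = 0$
$P + c{\left(-12 \right)} = 0 + 13 = 13$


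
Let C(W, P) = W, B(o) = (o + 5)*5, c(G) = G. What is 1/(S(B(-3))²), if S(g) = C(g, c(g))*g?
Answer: 1/10000 ≈ 0.00010000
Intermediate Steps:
B(o) = 25 + 5*o (B(o) = (5 + o)*5 = 25 + 5*o)
S(g) = g² (S(g) = g*g = g²)
1/(S(B(-3))²) = 1/(((25 + 5*(-3))²)²) = 1/(((25 - 15)²)²) = 1/((10²)²) = 1/(100²) = 1/10000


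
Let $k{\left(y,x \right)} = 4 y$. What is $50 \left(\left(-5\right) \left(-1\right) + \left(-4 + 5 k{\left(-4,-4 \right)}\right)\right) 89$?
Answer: $-351550$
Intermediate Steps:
$50 \left(\left(-5\right) \left(-1\right) + \left(-4 + 5 k{\left(-4,-4 \right)}\right)\right) 89 = 50 \left(\left(-5\right) \left(-1\right) + \left(-4 + 5 \cdot 4 \left(-4\right)\right)\right) 89 = 50 \left(5 + \left(-4 + 5 \left(-16\right)\right)\right) 89 = 50 \left(5 - 84\right) 89 = 50 \left(-79\right) 89 = \left(-3950\right) 89 = -351550$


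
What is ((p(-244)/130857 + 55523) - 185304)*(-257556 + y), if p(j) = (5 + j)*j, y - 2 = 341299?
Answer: -474071903037915/43619 ≈ -1.0868e+10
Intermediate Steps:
y = 341301 (y = 2 + 341299 = 341301)
p(j) = j*(5 + j)
((p(-244)/130857 + 55523) - 185304)*(-257556 + y) = ((-244*(5 - 244)/130857 + 55523) - 185304)*(-257556 + 341301) = ((-244*(-239)*(1/130857) + 55523) - 185304)*83745 = ((58316*(1/130857) + 55523) - 185304)*83745 = ((58316/130857 + 55523) - 185304)*83745 = (7265631527/130857 - 185304)*83745 = -16982694001/130857*83745 = -474071903037915/43619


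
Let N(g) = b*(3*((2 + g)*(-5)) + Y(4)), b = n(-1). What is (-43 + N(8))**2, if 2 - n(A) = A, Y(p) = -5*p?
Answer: 305809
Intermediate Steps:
n(A) = 2 - A
b = 3 (b = 2 - 1*(-1) = 2 + 1 = 3)
N(g) = -150 - 45*g (N(g) = 3*(3*((2 + g)*(-5)) - 5*4) = 3*(3*(-10 - 5*g) - 20) = 3*((-30 - 15*g) - 20) = 3*(-50 - 15*g) = -150 - 45*g)
(-43 + N(8))**2 = (-43 + (-150 - 45*8))**2 = (-43 + (-150 - 360))**2 = (-43 - 510)**2 = (-553)**2 = 305809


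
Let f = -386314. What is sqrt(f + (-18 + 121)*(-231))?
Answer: I*sqrt(410107) ≈ 640.4*I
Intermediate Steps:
sqrt(f + (-18 + 121)*(-231)) = sqrt(-386314 + (-18 + 121)*(-231)) = sqrt(-386314 + 103*(-231)) = sqrt(-386314 - 23793) = sqrt(-410107) = I*sqrt(410107)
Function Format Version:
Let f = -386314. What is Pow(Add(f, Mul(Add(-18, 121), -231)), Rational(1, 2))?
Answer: Mul(I, Pow(410107, Rational(1, 2))) ≈ Mul(640.40, I)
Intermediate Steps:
Pow(Add(f, Mul(Add(-18, 121), -231)), Rational(1, 2)) = Pow(Add(-386314, Mul(Add(-18, 121), -231)), Rational(1, 2)) = Pow(Add(-386314, Mul(103, -231)), Rational(1, 2)) = Pow(Add(-386314, -23793), Rational(1, 2)) = Pow(-410107, Rational(1, 2)) = Mul(I, Pow(410107, Rational(1, 2)))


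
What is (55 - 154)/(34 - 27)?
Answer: -99/7 ≈ -14.143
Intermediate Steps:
(55 - 154)/(34 - 27) = -99/7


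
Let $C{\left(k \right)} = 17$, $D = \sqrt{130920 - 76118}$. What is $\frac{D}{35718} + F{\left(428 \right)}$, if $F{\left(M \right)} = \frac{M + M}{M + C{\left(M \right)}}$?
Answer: $\frac{856}{445} + \frac{\sqrt{54802}}{35718} \approx 1.9301$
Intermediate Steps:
$D = \sqrt{54802} \approx 234.1$
$F{\left(M \right)} = \frac{2 M}{17 + M}$ ($F{\left(M \right)} = \frac{M + M}{M + 17} = \frac{2 M}{17 + M}$)
$\frac{D}{35718} + F{\left(428 \right)} = \frac{\sqrt{54802}}{35718} + 2 \cdot 428 \frac{1}{17 + 428} = \sqrt{54802} \cdot \frac{1}{35718} + 2 \cdot 428 \cdot \frac{1}{445} = \frac{\sqrt{54802}}{35718} + 2 \cdot 428 \cdot \frac{1}{445} = \frac{\sqrt{54802}}{35718} + \frac{856}{445} = \frac{856}{445} + \frac{\sqrt{54802}}{35718}$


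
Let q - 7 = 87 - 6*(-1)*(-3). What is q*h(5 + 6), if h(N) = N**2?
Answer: 9196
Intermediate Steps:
q = 76 (q = 7 + (87 - 6*(-1)*(-3)) = 7 + (87 - (-6)*(-3)) = 7 + (87 - 1*18) = 7 + (87 - 18) = 7 + 69 = 76)
q*h(5 + 6) = 76*(5 + 6)**2 = 76*11**2 = 76*121 = 9196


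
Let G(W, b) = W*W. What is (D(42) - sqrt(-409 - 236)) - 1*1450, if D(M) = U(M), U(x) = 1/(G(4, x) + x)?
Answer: -84099/58 - I*sqrt(645) ≈ -1450.0 - 25.397*I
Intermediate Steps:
G(W, b) = W**2
U(x) = 1/(16 + x) (U(x) = 1/(4**2 + x) = 1/(16 + x))
D(M) = 1/(16 + M)
(D(42) - sqrt(-409 - 236)) - 1*1450 = (1/(16 + 42) - sqrt(-409 - 236)) - 1*1450 = (1/58 - sqrt(-645)) - 1450 = (1/58 - I*sqrt(645)) - 1450 = -84099/58 - I*sqrt(645)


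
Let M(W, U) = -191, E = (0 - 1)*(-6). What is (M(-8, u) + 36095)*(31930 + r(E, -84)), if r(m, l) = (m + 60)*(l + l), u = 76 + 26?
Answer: 748311168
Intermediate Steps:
u = 102
E = 6 (E = -1*(-6) = 6)
r(m, l) = 2*l*(60 + m) (r(m, l) = (60 + m)*(2*l) = 2*l*(60 + m))
(M(-8, u) + 36095)*(31930 + r(E, -84)) = (-191 + 36095)*(31930 + 2*(-84)*(60 + 6)) = 35904*(31930 + 2*(-84)*66) = 35904*(31930 - 11088) = 35904*20842 = 748311168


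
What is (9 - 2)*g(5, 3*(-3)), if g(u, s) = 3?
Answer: 21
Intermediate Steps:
(9 - 2)*g(5, 3*(-3)) = (9 - 2)*3 = 7*3 = 21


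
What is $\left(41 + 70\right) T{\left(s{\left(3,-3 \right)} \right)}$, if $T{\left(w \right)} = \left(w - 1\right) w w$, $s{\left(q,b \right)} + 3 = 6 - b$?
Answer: $19980$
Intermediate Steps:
$s{\left(q,b \right)} = 3 - b$ ($s{\left(q,b \right)} = -3 - \left(-6 + b\right) = 3 - b$)
$T{\left(w \right)} = w^{2} \left(-1 + w\right)$ ($T{\left(w \right)} = \left(-1 + w\right) w^{2} = w^{2} \left(-1 + w\right)$)
$\left(41 + 70\right) T{\left(s{\left(3,-3 \right)} \right)} = \left(41 + 70\right) \left(3 - -3\right)^{2} \left(-1 + \left(3 - -3\right)\right) = 111 \left(3 + 3\right)^{2} \left(-1 + \left(3 + 3\right)\right) = 111 \cdot 6^{2} \left(-1 + 6\right) = 111 \cdot 36 \cdot 5 = 111 \cdot 180 = 19980$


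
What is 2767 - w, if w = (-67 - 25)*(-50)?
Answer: -1833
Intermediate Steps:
w = 4600 (w = -92*(-50) = 4600)
2767 - w = 2767 - 1*4600 = 2767 - 4600 = -1833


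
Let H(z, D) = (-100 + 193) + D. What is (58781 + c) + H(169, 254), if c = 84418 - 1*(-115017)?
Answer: 258563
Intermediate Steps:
c = 199435 (c = 84418 + 115017 = 199435)
H(z, D) = 93 + D
(58781 + c) + H(169, 254) = (58781 + 199435) + (93 + 254) = 258216 + 347 = 258563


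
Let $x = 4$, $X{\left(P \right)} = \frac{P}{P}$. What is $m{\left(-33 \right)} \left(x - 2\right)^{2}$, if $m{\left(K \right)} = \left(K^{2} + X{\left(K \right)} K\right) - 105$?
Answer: $3804$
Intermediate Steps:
$X{\left(P \right)} = 1$
$m{\left(K \right)} = -105 + K + K^{2}$ ($m{\left(K \right)} = \left(K^{2} + 1 K\right) - 105 = \left(K^{2} + K\right) - 105 = \left(K + K^{2}\right) - 105 = -105 + K + K^{2}$)
$m{\left(-33 \right)} \left(x - 2\right)^{2} = \left(-105 - 33 + \left(-33\right)^{2}\right) \left(4 - 2\right)^{2} = \left(-105 - 33 + 1089\right) 2^{2} = 951 \cdot 4 = 3804$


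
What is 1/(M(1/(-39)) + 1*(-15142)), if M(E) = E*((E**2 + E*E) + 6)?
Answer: -59319/898217426 ≈ -6.6041e-5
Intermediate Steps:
M(E) = E*(6 + 2*E**2) (M(E) = E*((E**2 + E**2) + 6) = E*(2*E**2 + 6) = E*(6 + 2*E**2))
1/(M(1/(-39)) + 1*(-15142)) = 1/(2*(3 + (1/(-39))**2)/(-39) + 1*(-15142)) = 1/(2*(-1/39)*(3 + (-1/39)**2) - 15142) = 1/(2*(-1/39)*(3 + 1/1521) - 15142) = 1/(2*(-1/39)*(4564/1521) - 15142) = 1/(-9128/59319 - 15142) = 1/(-898217426/59319) = -59319/898217426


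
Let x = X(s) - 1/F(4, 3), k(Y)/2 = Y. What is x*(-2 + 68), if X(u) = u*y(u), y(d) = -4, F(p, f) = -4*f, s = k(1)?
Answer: -1045/2 ≈ -522.50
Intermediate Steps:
k(Y) = 2*Y
s = 2 (s = 2*1 = 2)
X(u) = -4*u (X(u) = u*(-4) = -4*u)
x = -95/12 (x = -4*2 - 1/((-4*3)) = -8 - 1/(-12) = -8 - 1*(-1/12) = -8 + 1/12 = -95/12 ≈ -7.9167)
x*(-2 + 68) = -95*(-2 + 68)/12 = -95/12*66 = -1045/2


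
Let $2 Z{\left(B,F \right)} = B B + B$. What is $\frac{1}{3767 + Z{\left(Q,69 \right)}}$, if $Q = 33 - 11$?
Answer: $\frac{1}{4020} \approx 0.00024876$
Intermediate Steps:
$Q = 22$ ($Q = 33 - 11 = 22$)
$Z{\left(B,F \right)} = \frac{B}{2} + \frac{B^{2}}{2}$ ($Z{\left(B,F \right)} = \frac{B B + B}{2} = \frac{B^{2} + B}{2} = \frac{B + B^{2}}{2} = \frac{B}{2} + \frac{B^{2}}{2}$)
$\frac{1}{3767 + Z{\left(Q,69 \right)}} = \frac{1}{3767 + \frac{1}{2} \cdot 22 \left(1 + 22\right)} = \frac{1}{3767 + \frac{1}{2} \cdot 22 \cdot 23} = \frac{1}{3767 + 253} = \frac{1}{4020}$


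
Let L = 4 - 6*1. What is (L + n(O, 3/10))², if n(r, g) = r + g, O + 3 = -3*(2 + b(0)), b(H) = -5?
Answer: 1849/100 ≈ 18.490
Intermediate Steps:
O = 6 (O = -3 - 3*(2 - 5) = -3 - 3*(-3) = -3 + 9 = 6)
n(r, g) = g + r
L = -2 (L = 4 - 6 = -2)
(L + n(O, 3/10))² = (-2 + (3/10 + 6))² = (-2 + 63/10)² = (43/10)² = 1849/100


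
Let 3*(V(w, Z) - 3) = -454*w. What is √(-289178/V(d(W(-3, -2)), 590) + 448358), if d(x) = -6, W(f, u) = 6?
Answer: 4*√23239892410/911 ≈ 669.36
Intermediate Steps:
V(w, Z) = 3 - 454*w/3 (V(w, Z) = 3 + (-454*w)/3 = 3 - 454*w/3)
√(-289178/V(d(W(-3, -2)), 590) + 448358) = √(-289178/(3 - 454/3*(-6)) + 448358) = √(-289178/(3 + 908) + 448358) = √(-289178/911 + 448358) = √(408164960/911) = 4*√23239892410/911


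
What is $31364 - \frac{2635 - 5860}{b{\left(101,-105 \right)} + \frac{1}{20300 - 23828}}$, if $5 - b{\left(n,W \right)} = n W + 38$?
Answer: $\frac{233965264052}{7459603} \approx 31364.0$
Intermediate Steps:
$b{\left(n,W \right)} = -33 - W n$ ($b{\left(n,W \right)} = 5 - \left(n W + 38\right) = 5 - \left(W n + 38\right) = 5 - \left(38 + W n\right) = -33 - W n$)
$31364 - \frac{2635 - 5860}{b{\left(101,-105 \right)} + \frac{1}{20300 - 23828}} = 31364 - \frac{2635 - 5860}{\left(-33 - \left(-105\right) 101\right) + \frac{1}{20300 - 23828}} = 31364 - - \frac{3225}{\left(-33 + 10605\right) + \frac{1}{-3528}} = 31364 - - \frac{3225}{10572 - \frac{1}{3528}} = 31364 - - \frac{3225}{\frac{37298015}{3528}} = 31364 - \left(-3225\right) \frac{3528}{37298015} = 31364 - - \frac{2275560}{7459603} = 31364 + \frac{2275560}{7459603} = \frac{233965264052}{7459603}$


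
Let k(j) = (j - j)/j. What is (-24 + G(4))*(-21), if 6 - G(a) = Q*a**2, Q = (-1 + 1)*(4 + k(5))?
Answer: 378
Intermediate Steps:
k(j) = 0 (k(j) = 0/j = 0)
Q = 0 (Q = (-1 + 1)*(4 + 0) = 0*4 = 0)
G(a) = 6 (G(a) = 6 - 0*a**2 = 6 - 1*0 = 6 + 0 = 6)
(-24 + G(4))*(-21) = (-24 + 6)*(-21) = -18*(-21) = 378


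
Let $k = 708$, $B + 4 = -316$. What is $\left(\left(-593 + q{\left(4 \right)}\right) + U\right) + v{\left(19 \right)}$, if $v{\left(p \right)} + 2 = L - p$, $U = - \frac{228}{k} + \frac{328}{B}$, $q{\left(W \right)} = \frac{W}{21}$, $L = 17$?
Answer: $- \frac{29644639}{49560} \approx -598.16$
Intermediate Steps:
$B = -320$ ($B = -4 - 316 = -320$)
$q{\left(W \right)} = \frac{W}{21}$ ($q{\left(W \right)} = W \frac{1}{21} = \frac{W}{21}$)
$U = - \frac{3179}{2360}$ ($U = - \frac{228}{708} + \frac{328}{-320} = \left(-228\right) \frac{1}{708} + 328 \left(- \frac{1}{320}\right) = - \frac{19}{59} - \frac{41}{40} = - \frac{3179}{2360} \approx -1.347$)
$v{\left(p \right)} = 15 - p$ ($v{\left(p \right)} = -2 - \left(-17 + p\right) = 15 - p$)
$\left(\left(-593 + q{\left(4 \right)}\right) + U\right) + v{\left(19 \right)} = \left(\left(-593 + \frac{1}{21} \cdot 4\right) - \frac{3179}{2360}\right) + \left(15 - 19\right) = \left(\left(-593 + \frac{4}{21}\right) - \frac{3179}{2360}\right) + \left(15 - 19\right) = \left(- \frac{12449}{21} - \frac{3179}{2360}\right) - 4 = - \frac{29446399}{49560} - 4 = - \frac{29644639}{49560}$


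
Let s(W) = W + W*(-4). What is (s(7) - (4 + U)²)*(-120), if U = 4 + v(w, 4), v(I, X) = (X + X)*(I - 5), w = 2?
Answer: 33240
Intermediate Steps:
v(I, X) = 2*X*(-5 + I) (v(I, X) = (2*X)*(-5 + I) = 2*X*(-5 + I))
U = -20 (U = 4 + 2*4*(-5 + 2) = 4 + 2*4*(-3) = 4 - 24 = -20)
s(W) = -3*W (s(W) = W - 4*W = -3*W)
(s(7) - (4 + U)²)*(-120) = (-3*7 - (4 - 20)²)*(-120) = (-21 - 1*(-16)²)*(-120) = (-21 - 1*256)*(-120) = (-21 - 256)*(-120) = -277*(-120) = 33240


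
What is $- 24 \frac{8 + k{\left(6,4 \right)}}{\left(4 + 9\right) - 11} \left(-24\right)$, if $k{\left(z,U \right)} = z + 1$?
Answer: $4320$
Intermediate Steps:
$k{\left(z,U \right)} = 1 + z$
$- 24 \frac{8 + k{\left(6,4 \right)}}{\left(4 + 9\right) - 11} \left(-24\right) = - 24 \frac{8 + \left(1 + 6\right)}{\left(4 + 9\right) - 11} \left(-24\right) = - 24 \frac{8 + 7}{13 - 11} \left(-24\right) = - 24 \cdot \frac{15}{2} \left(-24\right) = - 24 \cdot 15 \cdot \frac{1}{2} \left(-24\right) = \left(-24\right) \frac{15}{2} \left(-24\right) = \left(-180\right) \left(-24\right) = 4320$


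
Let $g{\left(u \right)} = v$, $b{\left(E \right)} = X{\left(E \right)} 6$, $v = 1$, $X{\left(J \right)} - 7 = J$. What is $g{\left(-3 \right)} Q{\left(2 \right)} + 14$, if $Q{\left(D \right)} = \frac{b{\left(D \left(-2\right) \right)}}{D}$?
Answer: $23$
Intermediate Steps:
$X{\left(J \right)} = 7 + J$
$b{\left(E \right)} = 42 + 6 E$ ($b{\left(E \right)} = \left(7 + E\right) 6 = 42 + 6 E$)
$g{\left(u \right)} = 1$
$Q{\left(D \right)} = \frac{42 - 12 D}{D}$ ($Q{\left(D \right)} = \frac{42 + 6 D \left(-2\right)}{D} = \frac{42 + 6 \left(- 2 D\right)}{D} = \frac{42 - 12 D}{D}$)
$g{\left(-3 \right)} Q{\left(2 \right)} + 14 = 1 \left(-12 + \frac{42}{2}\right) + 14 = 1 \left(-12 + 42 \cdot \frac{1}{2}\right) + 14 = 1 \left(-12 + 21\right) + 14 = 1 \cdot 9 + 14 = 9 + 14 = 23$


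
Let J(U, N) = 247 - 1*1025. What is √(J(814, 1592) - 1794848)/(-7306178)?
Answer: -3*I*√199514/7306178 ≈ -0.00018341*I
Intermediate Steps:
J(U, N) = -778 (J(U, N) = 247 - 1025 = -778)
√(J(814, 1592) - 1794848)/(-7306178) = √(-778 - 1794848)/(-7306178) = √(-1795626)*(-1/7306178) = (3*I*√199514)*(-1/7306178) = -3*I*√199514/7306178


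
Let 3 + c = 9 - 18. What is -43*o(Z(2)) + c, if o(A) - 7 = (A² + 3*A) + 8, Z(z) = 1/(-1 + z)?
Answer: -829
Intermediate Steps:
c = -12 (c = -3 + (9 - 18) = -3 - 9 = -12)
o(A) = 15 + A² + 3*A (o(A) = 7 + ((A² + 3*A) + 8) = 7 + (8 + A² + 3*A) = 15 + A² + 3*A)
-43*o(Z(2)) + c = -43*(15 + (1/(-1 + 2))² + 3/(-1 + 2)) - 12 = -43*(15 + (1/1)² + 3/1) - 12 = -43*(15 + 1² + 3*1) - 12 = -43*(15 + 1 + 3) - 12 = -43*19 - 12 = -817 - 12 = -829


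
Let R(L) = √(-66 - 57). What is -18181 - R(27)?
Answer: -18181 - I*√123 ≈ -18181.0 - 11.091*I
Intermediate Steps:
R(L) = I*√123 (R(L) = √(-123) = I*√123)
-18181 - R(27) = -18181 - I*√123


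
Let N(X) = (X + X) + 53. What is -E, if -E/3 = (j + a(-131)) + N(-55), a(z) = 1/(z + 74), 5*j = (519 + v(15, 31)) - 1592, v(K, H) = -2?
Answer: -15505/19 ≈ -816.05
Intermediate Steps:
N(X) = 53 + 2*X (N(X) = 2*X + 53 = 53 + 2*X)
j = -215 (j = ((519 - 2) - 1592)/5 = (517 - 1592)/5 = (⅕)*(-1075) = -215)
a(z) = 1/(74 + z)
E = 15505/19 (E = -3*((-215 + 1/(74 - 131)) + (53 + 2*(-55))) = -3*((-215 + 1/(-57)) + (53 - 110)) = -3*((-215 - 1/57) - 57) = -3*(-12256/57 - 57) = -3*(-15505/57) = 15505/19 ≈ 816.05)
-E = -1*15505/19 = -15505/19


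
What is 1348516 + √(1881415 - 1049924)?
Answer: 1348516 + √831491 ≈ 1.3494e+6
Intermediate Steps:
1348516 + √(1881415 - 1049924) = 1348516 + √831491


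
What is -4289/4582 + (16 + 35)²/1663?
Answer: 4785175/7619866 ≈ 0.62799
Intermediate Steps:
-4289/4582 + (16 + 35)²/1663 = -4289*1/4582 + 51²*(1/1663) = -4289/4582 + 2601*(1/1663) = -4289/4582 + 2601/1663 = 4785175/7619866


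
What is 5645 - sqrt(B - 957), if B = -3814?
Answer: 5645 - I*sqrt(4771) ≈ 5645.0 - 69.072*I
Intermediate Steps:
5645 - sqrt(B - 957) = 5645 - sqrt(-3814 - 957) = 5645 - sqrt(-4771) = 5645 - I*sqrt(4771)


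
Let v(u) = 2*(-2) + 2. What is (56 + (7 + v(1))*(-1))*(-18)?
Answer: -918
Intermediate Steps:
v(u) = -2 (v(u) = -4 + 2 = -2)
(56 + (7 + v(1))*(-1))*(-18) = (56 + (7 - 2)*(-1))*(-18) = (56 + 5*(-1))*(-18) = (56 - 5)*(-18) = 51*(-18) = -918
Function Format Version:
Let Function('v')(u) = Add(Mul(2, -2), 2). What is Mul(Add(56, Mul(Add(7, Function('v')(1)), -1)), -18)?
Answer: -918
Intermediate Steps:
Function('v')(u) = -2 (Function('v')(u) = Add(-4, 2) = -2)
Mul(Add(56, Mul(Add(7, Function('v')(1)), -1)), -18) = Mul(Add(56, Mul(Add(7, -2), -1)), -18) = Mul(Add(56, Mul(5, -1)), -18) = Mul(Add(56, -5), -18) = Mul(51, -18) = -918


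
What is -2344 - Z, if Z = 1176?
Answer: -3520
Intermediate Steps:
-2344 - Z = -2344 - 1*1176 = -2344 - 1176 = -3520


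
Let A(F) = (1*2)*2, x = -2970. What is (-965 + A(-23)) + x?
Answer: -3931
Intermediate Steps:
A(F) = 4 (A(F) = 2*2 = 4)
(-965 + A(-23)) + x = (-965 + 4) - 2970 = -961 - 2970 = -3931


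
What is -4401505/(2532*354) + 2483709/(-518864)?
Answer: -563750051359/58134041424 ≈ -9.6974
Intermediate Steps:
-4401505/(2532*354) + 2483709/(-518864) = -4401505/896328 + 2483709*(-1/518864) = -4401505*1/896328 - 2483709/518864 = -4401505/896328 - 2483709/518864 = -563750051359/58134041424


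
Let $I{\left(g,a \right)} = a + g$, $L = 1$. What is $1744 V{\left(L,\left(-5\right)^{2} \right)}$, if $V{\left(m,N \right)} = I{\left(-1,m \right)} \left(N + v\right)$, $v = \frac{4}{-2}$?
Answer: $0$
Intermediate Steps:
$v = -2$ ($v = 4 \left(- \frac{1}{2}\right) = -2$)
$V{\left(m,N \right)} = \left(-1 + m\right) \left(-2 + N\right)$ ($V{\left(m,N \right)} = \left(m - 1\right) \left(N - 2\right) = \left(-1 + m\right) \left(-2 + N\right)$)
$1744 V{\left(L,\left(-5\right)^{2} \right)} = 1744 \left(-1 + 1\right) \left(-2 + \left(-5\right)^{2}\right) = 1744 \cdot 0 \left(-2 + 25\right) = 1744 \cdot 0 \cdot 23 = 1744 \cdot 0 = 0$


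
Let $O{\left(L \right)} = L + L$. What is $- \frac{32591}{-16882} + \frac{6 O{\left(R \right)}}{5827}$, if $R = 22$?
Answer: $\frac{8450635}{4277018} \approx 1.9758$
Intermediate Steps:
$O{\left(L \right)} = 2 L$
$- \frac{32591}{-16882} + \frac{6 O{\left(R \right)}}{5827} = - \frac{32591}{-16882} + \frac{6 \cdot 2 \cdot 22}{5827} = \left(-32591\right) \left(- \frac{1}{16882}\right) + 6 \cdot 44 \cdot \frac{1}{5827} = \frac{1417}{734} + 264 \cdot \frac{1}{5827} = \frac{1417}{734} + \frac{264}{5827} = \frac{8450635}{4277018}$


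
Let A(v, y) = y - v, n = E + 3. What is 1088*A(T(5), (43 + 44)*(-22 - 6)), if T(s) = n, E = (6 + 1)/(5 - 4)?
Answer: -2661248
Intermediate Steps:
E = 7 (E = 7/1 = 7*1 = 7)
n = 10 (n = 7 + 3 = 10)
T(s) = 10
1088*A(T(5), (43 + 44)*(-22 - 6)) = 1088*((43 + 44)*(-22 - 6) - 1*10) = 1088*(87*(-28) - 10) = 1088*(-2436 - 10) = 1088*(-2446) = -2661248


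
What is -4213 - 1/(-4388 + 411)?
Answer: -16755100/3977 ≈ -4213.0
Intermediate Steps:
-4213 - 1/(-4388 + 411) = -4213 - 1/(-3977) = -4213 - 1*(-1/3977) = -4213 + 1/3977 = -16755100/3977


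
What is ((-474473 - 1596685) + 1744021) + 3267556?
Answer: 2940419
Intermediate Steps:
((-474473 - 1596685) + 1744021) + 3267556 = (-2071158 + 1744021) + 3267556 = -327137 + 3267556 = 2940419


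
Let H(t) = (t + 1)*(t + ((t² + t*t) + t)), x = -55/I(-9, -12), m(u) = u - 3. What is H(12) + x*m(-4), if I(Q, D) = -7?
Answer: 4001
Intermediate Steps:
m(u) = -3 + u
x = 55/7 (x = -55/(-7) = -55*(-⅐) = 55/7 ≈ 7.8571)
H(t) = (1 + t)*(2*t + 2*t²) (H(t) = (1 + t)*(t + ((t² + t²) + t)) = (1 + t)*(t + (2*t² + t)) = (1 + t)*(t + (t + 2*t²)) = (1 + t)*(2*t + 2*t²))
H(12) + x*m(-4) = 2*12*(1 + 12² + 2*12) + 55*(-3 - 4)/7 = 2*12*(1 + 144 + 24) + (55/7)*(-7) = 2*12*169 - 55 = 4056 - 55 = 4001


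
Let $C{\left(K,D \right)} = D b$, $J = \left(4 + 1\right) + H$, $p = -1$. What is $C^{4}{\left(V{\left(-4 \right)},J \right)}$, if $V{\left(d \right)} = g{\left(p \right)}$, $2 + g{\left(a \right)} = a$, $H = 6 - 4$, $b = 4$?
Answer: $614656$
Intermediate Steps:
$H = 2$
$g{\left(a \right)} = -2 + a$
$V{\left(d \right)} = -3$ ($V{\left(d \right)} = -2 - 1 = -3$)
$J = 7$ ($J = \left(4 + 1\right) + 2 = 5 + 2 = 7$)
$C{\left(K,D \right)} = 4 D$ ($C{\left(K,D \right)} = D 4 = 4 D$)
$C^{4}{\left(V{\left(-4 \right)},J \right)} = \left(4 \cdot 7\right)^{4} = 28^{4} = 614656$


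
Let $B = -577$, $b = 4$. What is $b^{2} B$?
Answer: $-9232$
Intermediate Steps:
$b^{2} B = 4^{2} \left(-577\right) = 16 \left(-577\right) = -9232$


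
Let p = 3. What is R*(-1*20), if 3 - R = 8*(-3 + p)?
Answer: -60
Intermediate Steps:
R = 3 (R = 3 - 8*(-3 + 3) = 3 - 8*0 = 3 - 1*0 = 3 + 0 = 3)
R*(-1*20) = 3*(-1*20) = 3*(-20) = -60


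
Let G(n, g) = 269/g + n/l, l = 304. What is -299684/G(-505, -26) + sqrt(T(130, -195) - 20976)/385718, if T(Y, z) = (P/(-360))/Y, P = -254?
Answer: 169193024/6779 + I*sqrt(12761795098)/300860040 ≈ 24958.0 + 0.00037548*I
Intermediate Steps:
T(Y, z) = 127/(180*Y) (T(Y, z) = (-254/(-360))/Y = (-254*(-1/360))/Y = 127/(180*Y))
G(n, g) = 269/g + n/304
-299684/G(-505, -26) + sqrt(T(130, -195) - 20976)/385718 = -299684/(269/(-26) + (1/304)*(-505)) + sqrt((127/180)/130 - 20976)/385718 = -299684/(269*(-1/26) - 505/304) + sqrt((127/180)*(1/130) - 20976)*(1/385718) = -299684/(-269/26 - 505/304) + sqrt(127/23400 - 20976)*(1/385718) = -299684/(-47453/3952) + sqrt(-490838273/23400)*(1/385718) = -299684*(-3952/47453) + (I*sqrt(12761795098)/780)*(1/385718) = 169193024/6779 + I*sqrt(12761795098)/300860040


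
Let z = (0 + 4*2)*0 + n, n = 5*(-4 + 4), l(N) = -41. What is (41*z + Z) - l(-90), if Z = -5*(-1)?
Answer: 46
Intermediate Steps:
Z = 5
n = 0 (n = 5*0 = 0)
z = 0 (z = (0 + 4*2)*0 + 0 = (0 + 8)*0 + 0 = 8*0 + 0 = 0 + 0 = 0)
(41*z + Z) - l(-90) = (41*0 + 5) - 1*(-41) = (0 + 5) + 41 = 5 + 41 = 46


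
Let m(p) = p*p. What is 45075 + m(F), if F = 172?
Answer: 74659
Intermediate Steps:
m(p) = p**2
45075 + m(F) = 45075 + 172**2 = 45075 + 29584 = 74659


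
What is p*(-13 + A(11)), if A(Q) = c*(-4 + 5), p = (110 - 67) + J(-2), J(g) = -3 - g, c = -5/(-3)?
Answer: -476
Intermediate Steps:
c = 5/3 (c = -5*(-⅓) = 5/3 ≈ 1.6667)
p = 42 (p = (110 - 67) + (-3 - 1*(-2)) = 43 + (-3 + 2) = 43 - 1 = 42)
A(Q) = 5/3 (A(Q) = 5*(-4 + 5)/3 = (5/3)*1 = 5/3)
p*(-13 + A(11)) = 42*(-13 + 5/3) = 42*(-34/3) = -476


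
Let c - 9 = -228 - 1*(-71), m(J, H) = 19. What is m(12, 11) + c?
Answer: -129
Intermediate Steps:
c = -148 (c = 9 + (-228 - 1*(-71)) = 9 + (-228 + 71) = 9 - 157 = -148)
m(12, 11) + c = 19 - 148 = -129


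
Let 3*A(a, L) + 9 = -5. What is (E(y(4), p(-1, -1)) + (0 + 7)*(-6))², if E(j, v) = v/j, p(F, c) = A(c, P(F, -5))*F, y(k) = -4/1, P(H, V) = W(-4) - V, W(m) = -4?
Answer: 67081/36 ≈ 1863.4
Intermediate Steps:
P(H, V) = -4 - V
A(a, L) = -14/3 (A(a, L) = -3 + (⅓)*(-5) = -3 - 5/3 = -14/3)
y(k) = -4 (y(k) = -4*1 = -4)
p(F, c) = -14*F/3
(E(y(4), p(-1, -1)) + (0 + 7)*(-6))² = (-14/3*(-1)/(-4) + (0 + 7)*(-6))² = ((14/3)*(-¼) + 7*(-6))² = (-7/6 - 42)² = (-259/6)² = 67081/36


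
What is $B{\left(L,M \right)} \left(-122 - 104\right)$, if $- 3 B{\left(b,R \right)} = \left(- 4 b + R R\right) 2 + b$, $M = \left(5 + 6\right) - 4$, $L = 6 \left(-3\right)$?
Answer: $\frac{50624}{3} \approx 16875.0$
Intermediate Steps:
$L = -18$
$M = 7$ ($M = 11 - 4 = 7$)
$B{\left(b,R \right)} = - \frac{2 R^{2}}{3} + \frac{7 b}{3}$ ($B{\left(b,R \right)} = - \frac{\left(- 4 b + R R\right) 2 + b}{3} = - \frac{\left(- 4 b + R^{2}\right) 2 + b}{3} = - \frac{\left(R^{2} - 4 b\right) 2 + b}{3} = - \frac{\left(- 8 b + 2 R^{2}\right) + b}{3} = - \frac{- 7 b + 2 R^{2}}{3} = - \frac{2 R^{2}}{3} + \frac{7 b}{3}$)
$B{\left(L,M \right)} \left(-122 - 104\right) = \left(- \frac{2 \cdot 7^{2}}{3} + \frac{7}{3} \left(-18\right)\right) \left(-122 - 104\right) = \left(\left(- \frac{2}{3}\right) 49 - 42\right) \left(-226\right) = \left(- \frac{98}{3} - 42\right) \left(-226\right) = \left(- \frac{224}{3}\right) \left(-226\right) = \frac{50624}{3}$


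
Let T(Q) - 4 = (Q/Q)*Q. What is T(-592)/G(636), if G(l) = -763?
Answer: 84/109 ≈ 0.77064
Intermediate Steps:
T(Q) = 4 + Q (T(Q) = 4 + (Q/Q)*Q = 4 + 1*Q = 4 + Q)
T(-592)/G(636) = (4 - 592)/(-763) = -588*(-1/763) = 84/109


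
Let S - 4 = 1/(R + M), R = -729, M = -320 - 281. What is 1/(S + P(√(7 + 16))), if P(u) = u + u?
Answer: -7074270/134447039 + 3537800*√23/134447039 ≈ 0.073579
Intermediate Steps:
M = -601
P(u) = 2*u
S = 5319/1330 (S = 4 + 1/(-729 - 601) = 4 + 1/(-1330) = 4 - 1/1330 = 5319/1330 ≈ 3.9992)
1/(S + P(√(7 + 16))) = 1/(5319/1330 + 2*√(7 + 16)) = 1/(5319/1330 + 2*√23)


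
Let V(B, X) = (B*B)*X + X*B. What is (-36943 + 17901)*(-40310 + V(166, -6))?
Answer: 3934876964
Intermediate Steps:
V(B, X) = B*X + X*B² (V(B, X) = B²*X + B*X = X*B² + B*X = B*X + X*B²)
(-36943 + 17901)*(-40310 + V(166, -6)) = (-36943 + 17901)*(-40310 + 166*(-6)*(1 + 166)) = -19042*(-40310 + 166*(-6)*167) = -19042*(-40310 - 166332) = -19042*(-206642) = 3934876964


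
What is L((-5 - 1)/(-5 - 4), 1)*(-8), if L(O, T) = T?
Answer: -8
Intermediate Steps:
L((-5 - 1)/(-5 - 4), 1)*(-8) = 1*(-8) = -8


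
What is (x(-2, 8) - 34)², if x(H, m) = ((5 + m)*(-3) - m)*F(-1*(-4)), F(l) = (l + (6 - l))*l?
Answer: 1350244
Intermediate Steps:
F(l) = 6*l
x(H, m) = -360 - 96*m (x(H, m) = ((5 + m)*(-3) - m)*(6*(-1*(-4))) = ((-15 - 3*m) - m)*(6*4) = (-15 - 4*m)*24 = -360 - 96*m)
(x(-2, 8) - 34)² = ((-360 - 96*8) - 34)² = ((-360 - 768) - 34)² = (-1128 - 34)² = (-1162)² = 1350244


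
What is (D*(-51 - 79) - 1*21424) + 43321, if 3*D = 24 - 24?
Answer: 21897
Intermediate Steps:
D = 0 (D = (24 - 24)/3 = (⅓)*0 = 0)
(D*(-51 - 79) - 1*21424) + 43321 = (0*(-51 - 79) - 1*21424) + 43321 = (0*(-130) - 21424) + 43321 = (0 - 21424) + 43321 = -21424 + 43321 = 21897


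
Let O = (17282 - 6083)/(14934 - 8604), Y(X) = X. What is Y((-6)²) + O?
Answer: 79693/2110 ≈ 37.769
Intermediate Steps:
O = 3733/2110 (O = 11199/6330 = 11199*(1/6330) = 3733/2110 ≈ 1.7692)
Y((-6)²) + O = (-6)² + 3733/2110 = 36 + 3733/2110 = 79693/2110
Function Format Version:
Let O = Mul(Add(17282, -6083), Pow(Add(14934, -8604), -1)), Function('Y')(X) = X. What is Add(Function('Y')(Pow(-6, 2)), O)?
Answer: Rational(79693, 2110) ≈ 37.769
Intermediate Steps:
O = Rational(3733, 2110) (O = Mul(11199, Pow(6330, -1)) = Mul(11199, Rational(1, 6330)) = Rational(3733, 2110) ≈ 1.7692)
Add(Function('Y')(Pow(-6, 2)), O) = Add(Pow(-6, 2), Rational(3733, 2110)) = Add(36, Rational(3733, 2110)) = Rational(79693, 2110)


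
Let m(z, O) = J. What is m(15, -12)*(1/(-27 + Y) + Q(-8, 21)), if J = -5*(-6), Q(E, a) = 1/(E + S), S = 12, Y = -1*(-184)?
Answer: 2415/314 ≈ 7.6911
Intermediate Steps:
Y = 184
Q(E, a) = 1/(12 + E) (Q(E, a) = 1/(E + 12) = 1/(12 + E))
J = 30
m(z, O) = 30
m(15, -12)*(1/(-27 + Y) + Q(-8, 21)) = 30*(1/(-27 + 184) + 1/(12 - 8)) = 30*(1/157 + 1/4) = 30*(1/157 + ¼) = 30*(161/628) = 2415/314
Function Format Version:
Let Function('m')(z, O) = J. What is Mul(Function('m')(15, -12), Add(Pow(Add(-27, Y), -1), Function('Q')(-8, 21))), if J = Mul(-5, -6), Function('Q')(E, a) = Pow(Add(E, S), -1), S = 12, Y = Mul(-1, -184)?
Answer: Rational(2415, 314) ≈ 7.6911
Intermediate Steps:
Y = 184
Function('Q')(E, a) = Pow(Add(12, E), -1) (Function('Q')(E, a) = Pow(Add(E, 12), -1) = Pow(Add(12, E), -1))
J = 30
Function('m')(z, O) = 30
Mul(Function('m')(15, -12), Add(Pow(Add(-27, Y), -1), Function('Q')(-8, 21))) = Mul(30, Add(Pow(Add(-27, 184), -1), Pow(Add(12, -8), -1))) = Mul(30, Add(Pow(157, -1), Pow(4, -1))) = Mul(30, Add(Rational(1, 157), Rational(1, 4))) = Mul(30, Rational(161, 628)) = Rational(2415, 314)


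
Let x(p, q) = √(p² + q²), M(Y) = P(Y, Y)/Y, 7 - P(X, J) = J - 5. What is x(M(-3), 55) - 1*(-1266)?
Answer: 1266 + 5*√122 ≈ 1321.2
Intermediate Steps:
P(X, J) = 12 - J (P(X, J) = 7 - (J - 5) = 7 - (-5 + J) = 7 + (5 - J) = 12 - J)
M(Y) = (12 - Y)/Y
x(M(-3), 55) - 1*(-1266) = √(((12 - 1*(-3))/(-3))² + 55²) - 1*(-1266) = √((-(12 + 3)/3)² + 3025) + 1266 = √((-⅓*15)² + 3025) + 1266 = √((-5)² + 3025) + 1266 = √(25 + 3025) + 1266 = √3050 + 1266 = 5*√122 + 1266 = 1266 + 5*√122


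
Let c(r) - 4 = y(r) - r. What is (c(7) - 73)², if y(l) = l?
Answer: 4761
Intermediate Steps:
c(r) = 4 (c(r) = 4 + (r - r) = 4 + 0 = 4)
(c(7) - 73)² = (4 - 73)² = (-69)² = 4761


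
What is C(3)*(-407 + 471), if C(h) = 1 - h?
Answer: -128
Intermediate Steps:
C(3)*(-407 + 471) = (1 - 1*3)*(-407 + 471) = (1 - 3)*64 = -2*64 = -128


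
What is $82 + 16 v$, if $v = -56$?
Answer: $-814$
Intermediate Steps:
$82 + 16 v = 82 + 16 \left(-56\right) = 82 - 896 = -814$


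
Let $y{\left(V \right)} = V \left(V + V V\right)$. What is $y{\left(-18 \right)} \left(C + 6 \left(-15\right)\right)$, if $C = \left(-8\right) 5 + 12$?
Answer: $649944$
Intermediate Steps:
$y{\left(V \right)} = V \left(V + V^{2}\right)$
$C = -28$ ($C = -40 + 12 = -28$)
$y{\left(-18 \right)} \left(C + 6 \left(-15\right)\right) = \left(-18\right)^{2} \left(1 - 18\right) \left(-28 + 6 \left(-15\right)\right) = 324 \left(-17\right) \left(-28 - 90\right) = \left(-5508\right) \left(-118\right) = 649944$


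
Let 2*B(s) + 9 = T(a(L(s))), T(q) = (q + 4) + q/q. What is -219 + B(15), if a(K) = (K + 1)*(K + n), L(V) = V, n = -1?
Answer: -109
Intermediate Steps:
a(K) = (1 + K)*(-1 + K) (a(K) = (K + 1)*(K - 1) = (1 + K)*(-1 + K))
T(q) = 5 + q (T(q) = (4 + q) + 1 = 5 + q)
B(s) = -5/2 + s**2/2 (B(s) = -9/2 + (5 + (-1 + s**2))/2 = -9/2 + (4 + s**2)/2 = -9/2 + (2 + s**2/2) = -5/2 + s**2/2)
-219 + B(15) = -219 + (-5/2 + (1/2)*15**2) = -219 + (-5/2 + (1/2)*225) = -219 + (-5/2 + 225/2) = -219 + 110 = -109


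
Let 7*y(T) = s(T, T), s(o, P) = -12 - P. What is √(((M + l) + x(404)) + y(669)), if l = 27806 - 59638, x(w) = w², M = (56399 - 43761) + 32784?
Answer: √8658727/7 ≈ 420.37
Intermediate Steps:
M = 45422 (M = 12638 + 32784 = 45422)
y(T) = -12/7 - T/7 (y(T) = (-12 - T)/7 = -12/7 - T/7)
l = -31832
√(((M + l) + x(404)) + y(669)) = √(((45422 - 31832) + 404²) + (-12/7 - ⅐*669)) = √((13590 + 163216) + (-12/7 - 669/7)) = √(176806 - 681/7) = √(1236961/7) = √8658727/7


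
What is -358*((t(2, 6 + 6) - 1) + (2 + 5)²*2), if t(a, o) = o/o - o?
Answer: -30788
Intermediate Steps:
t(a, o) = 1 - o
-358*((t(2, 6 + 6) - 1) + (2 + 5)²*2) = -358*(((1 - (6 + 6)) - 1) + (2 + 5)²*2) = -358*(((1 - 1*12) - 1) + 7²*2) = -358*(((1 - 12) - 1) + 49*2) = -358*((-11 - 1) + 98) = -358*(-12 + 98) = -358*86 = -30788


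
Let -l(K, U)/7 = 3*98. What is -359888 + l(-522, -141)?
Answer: -361946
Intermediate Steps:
l(K, U) = -2058 (l(K, U) = -21*98 = -7*294 = -2058)
-359888 + l(-522, -141) = -359888 - 2058 = -361946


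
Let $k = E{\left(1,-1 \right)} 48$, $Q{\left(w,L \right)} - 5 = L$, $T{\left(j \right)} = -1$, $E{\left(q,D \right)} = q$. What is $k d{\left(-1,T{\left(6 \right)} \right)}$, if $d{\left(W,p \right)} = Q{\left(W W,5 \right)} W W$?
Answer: $480$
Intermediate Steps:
$Q{\left(w,L \right)} = 5 + L$
$d{\left(W,p \right)} = 10 W^{2}$ ($d{\left(W,p \right)} = \left(5 + 5\right) W W = 10 W W = 10 W^{2}$)
$k = 48$ ($k = 1 \cdot 48 = 48$)
$k d{\left(-1,T{\left(6 \right)} \right)} = 48 \cdot 10 \left(-1\right)^{2} = 48 \cdot 10 \cdot 1 = 48 \cdot 10 = 480$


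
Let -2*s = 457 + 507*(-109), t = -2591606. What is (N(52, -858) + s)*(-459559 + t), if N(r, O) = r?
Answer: -83769735075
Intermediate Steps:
s = 27403 (s = -(457 + 507*(-109))/2 = -(457 - 55263)/2 = -1/2*(-54806) = 27403)
(N(52, -858) + s)*(-459559 + t) = (52 + 27403)*(-459559 - 2591606) = 27455*(-3051165) = -83769735075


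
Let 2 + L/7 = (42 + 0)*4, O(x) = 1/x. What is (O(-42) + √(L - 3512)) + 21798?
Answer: 915515/42 + 5*I*√94 ≈ 21798.0 + 48.477*I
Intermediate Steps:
L = 1162 (L = -14 + 7*((42 + 0)*4) = -14 + 7*(42*4) = -14 + 7*168 = -14 + 1176 = 1162)
(O(-42) + √(L - 3512)) + 21798 = (1/(-42) + √(1162 - 3512)) + 21798 = (-1/42 + √(-2350)) + 21798 = (-1/42 + 5*I*√94) + 21798 = 915515/42 + 5*I*√94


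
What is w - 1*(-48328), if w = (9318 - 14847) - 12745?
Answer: 30054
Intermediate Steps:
w = -18274 (w = -5529 - 12745 = -18274)
w - 1*(-48328) = -18274 - 1*(-48328) = -18274 + 48328 = 30054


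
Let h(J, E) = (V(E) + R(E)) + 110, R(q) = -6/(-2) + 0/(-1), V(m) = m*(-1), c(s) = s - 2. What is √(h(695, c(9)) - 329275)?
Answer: I*√329169 ≈ 573.73*I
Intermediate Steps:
c(s) = -2 + s
V(m) = -m
R(q) = 3 (R(q) = -6*(-½) + 0*(-1) = 3 + 0 = 3)
h(J, E) = 113 - E (h(J, E) = (-E + 3) + 110 = (3 - E) + 110 = 113 - E)
√(h(695, c(9)) - 329275) = √((113 - (-2 + 9)) - 329275) = √((113 - 1*7) - 329275) = √((113 - 7) - 329275) = √(106 - 329275) = √(-329169) = I*√329169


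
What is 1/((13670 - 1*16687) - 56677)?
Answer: -1/59694 ≈ -1.6752e-5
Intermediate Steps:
1/((13670 - 1*16687) - 56677) = 1/((13670 - 16687) - 56677) = 1/(-3017 - 56677) = 1/(-59694) = -1/59694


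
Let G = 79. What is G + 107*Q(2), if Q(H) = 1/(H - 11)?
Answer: 604/9 ≈ 67.111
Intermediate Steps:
Q(H) = 1/(-11 + H)
G + 107*Q(2) = 79 + 107/(-11 + 2) = 79 + 107/(-9) = 79 + 107*(-⅑) = 79 - 107/9 = 604/9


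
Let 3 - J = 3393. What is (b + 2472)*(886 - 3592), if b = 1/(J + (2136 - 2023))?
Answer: -21920610558/3277 ≈ -6.6892e+6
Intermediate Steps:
J = -3390 (J = 3 - 1*3393 = 3 - 3393 = -3390)
b = -1/3277 (b = 1/(-3390 + (2136 - 2023)) = 1/(-3390 + 113) = 1/(-3277) = -1/3277 ≈ -0.00030516)
(b + 2472)*(886 - 3592) = (-1/3277 + 2472)*(886 - 3592) = (8100743/3277)*(-2706) = -21920610558/3277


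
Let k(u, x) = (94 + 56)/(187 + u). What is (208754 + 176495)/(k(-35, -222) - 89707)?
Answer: -29278924/6817657 ≈ -4.2946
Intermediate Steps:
k(u, x) = 150/(187 + u)
(208754 + 176495)/(k(-35, -222) - 89707) = (208754 + 176495)/(150/(187 - 35) - 89707) = 385249/(150/152 - 89707) = 385249/(150*(1/152) - 89707) = 385249/(75/76 - 89707) = 385249/(-6817657/76) = 385249*(-76/6817657) = -29278924/6817657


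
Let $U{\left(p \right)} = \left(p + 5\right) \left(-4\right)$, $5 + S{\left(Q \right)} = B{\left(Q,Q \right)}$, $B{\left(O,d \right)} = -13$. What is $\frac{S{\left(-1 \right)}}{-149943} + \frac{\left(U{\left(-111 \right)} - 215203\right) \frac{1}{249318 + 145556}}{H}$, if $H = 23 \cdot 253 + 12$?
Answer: $\frac{3080192565}{115081767004414} \approx 2.6765 \cdot 10^{-5}$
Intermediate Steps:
$H = 5831$ ($H = 5819 + 12 = 5831$)
$S{\left(Q \right)} = -18$ ($S{\left(Q \right)} = -5 - 13 = -18$)
$U{\left(p \right)} = -20 - 4 p$ ($U{\left(p \right)} = \left(5 + p\right) \left(-4\right) = -20 - 4 p$)
$\frac{S{\left(-1 \right)}}{-149943} + \frac{\left(U{\left(-111 \right)} - 215203\right) \frac{1}{249318 + 145556}}{H} = - \frac{18}{-149943} + \frac{\left(\left(-20 - -444\right) - 215203\right) \frac{1}{249318 + 145556}}{5831} = \left(-18\right) \left(- \frac{1}{149943}\right) + \frac{\left(-20 + 444\right) - 215203}{394874} \cdot \frac{1}{5831} = \frac{6}{49981} + \left(424 - 215203\right) \frac{1}{394874} \cdot \frac{1}{5831} = \frac{6}{49981} + \left(-214779\right) \frac{1}{394874} \cdot \frac{1}{5831} = \frac{6}{49981} - \frac{214779}{2302510294} = \frac{3080192565}{115081767004414}$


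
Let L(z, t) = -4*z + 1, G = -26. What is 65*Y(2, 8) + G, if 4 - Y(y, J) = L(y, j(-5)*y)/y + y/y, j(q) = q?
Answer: 793/2 ≈ 396.50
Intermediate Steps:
L(z, t) = 1 - 4*z
Y(y, J) = 3 - (1 - 4*y)/y (Y(y, J) = 4 - ((1 - 4*y)/y + y/y) = 4 - ((1 - 4*y)/y + 1) = 4 - (1 + (1 - 4*y)/y) = 4 + (-1 - (1 - 4*y)/y) = 3 - (1 - 4*y)/y)
65*Y(2, 8) + G = 65*(7 - 1/2) - 26 = 65*(7 - 1*½) - 26 = 65*(7 - ½) - 26 = 65*(13/2) - 26 = 845/2 - 26 = 793/2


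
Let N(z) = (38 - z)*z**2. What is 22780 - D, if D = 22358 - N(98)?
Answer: -575818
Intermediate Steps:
N(z) = z**2*(38 - z)
D = 598598 (D = 22358 - 98**2*(38 - 1*98) = 22358 - 9604*(38 - 98) = 22358 - 9604*(-60) = 22358 - 1*(-576240) = 22358 + 576240 = 598598)
22780 - D = 22780 - 1*598598 = 22780 - 598598 = -575818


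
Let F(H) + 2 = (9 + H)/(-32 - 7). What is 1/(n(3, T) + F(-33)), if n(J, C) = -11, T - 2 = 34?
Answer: -13/161 ≈ -0.080745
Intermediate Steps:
T = 36 (T = 2 + 34 = 36)
F(H) = -29/13 - H/39 (F(H) = -2 + (9 + H)/(-32 - 7) = -2 + (9 + H)/(-39) = -2 + (9 + H)*(-1/39) = -2 + (-3/13 - H/39) = -29/13 - H/39)
1/(n(3, T) + F(-33)) = 1/(-11 + (-29/13 - 1/39*(-33))) = 1/(-11 + (-29/13 + 11/13)) = 1/(-11 - 18/13) = 1/(-161/13) = -13/161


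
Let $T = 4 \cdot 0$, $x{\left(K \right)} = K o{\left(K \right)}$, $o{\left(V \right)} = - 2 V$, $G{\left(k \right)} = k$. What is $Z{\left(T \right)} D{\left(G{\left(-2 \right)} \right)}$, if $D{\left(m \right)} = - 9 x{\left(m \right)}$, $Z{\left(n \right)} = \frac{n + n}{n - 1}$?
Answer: $0$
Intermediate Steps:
$x{\left(K \right)} = - 2 K^{2}$ ($x{\left(K \right)} = K \left(- 2 K\right) = - 2 K^{2}$)
$T = 0$
$Z{\left(n \right)} = \frac{2 n}{-1 + n}$
$D{\left(m \right)} = 18 m^{2}$ ($D{\left(m \right)} = - 9 \left(- 2 m^{2}\right) = 18 m^{2}$)
$Z{\left(T \right)} D{\left(G{\left(-2 \right)} \right)} = 2 \cdot 0 \frac{1}{-1 + 0} \cdot 18 \left(-2\right)^{2} = 2 \cdot 0 \frac{1}{-1} \cdot 18 \cdot 4 = 2 \cdot 0 \left(-1\right) 72 = 0 \cdot 72 = 0$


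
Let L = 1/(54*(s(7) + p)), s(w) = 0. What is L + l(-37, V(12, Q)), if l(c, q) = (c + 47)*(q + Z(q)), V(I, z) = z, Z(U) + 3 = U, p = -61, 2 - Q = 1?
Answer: -32941/3294 ≈ -10.000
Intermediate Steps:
Q = 1 (Q = 2 - 1*1 = 2 - 1 = 1)
Z(U) = -3 + U
l(c, q) = (-3 + 2*q)*(47 + c) (l(c, q) = (c + 47)*(q + (-3 + q)) = (47 + c)*(-3 + 2*q) = (-3 + 2*q)*(47 + c))
L = -1/3294 (L = 1/(54*(0 - 61)) = 1/(54*(-61)) = 1/(-3294) = -1/3294 ≈ -0.00030358)
L + l(-37, V(12, Q)) = -1/3294 + (-141 + 94*1 - 37*1 - 37*(-3 + 1)) = -1/3294 + (-141 + 94 - 37 - 37*(-2)) = -1/3294 + (-141 + 94 - 37 + 74) = -1/3294 - 10 = -32941/3294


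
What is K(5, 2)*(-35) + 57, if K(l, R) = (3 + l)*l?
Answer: -1343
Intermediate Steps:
K(l, R) = l*(3 + l)
K(5, 2)*(-35) + 57 = (5*(3 + 5))*(-35) + 57 = (5*8)*(-35) + 57 = 40*(-35) + 57 = -1400 + 57 = -1343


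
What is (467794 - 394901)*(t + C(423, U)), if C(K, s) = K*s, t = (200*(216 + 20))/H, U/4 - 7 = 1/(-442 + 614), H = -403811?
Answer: 15003310646458645/17363873 ≈ 8.6405e+8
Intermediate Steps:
U = 1205/43 (U = 28 + 4/(-442 + 614) = 28 + 4/172 = 28 + 4*(1/172) = 28 + 1/43 = 1205/43 ≈ 28.023)
t = -47200/403811 (t = (200*(216 + 20))/(-403811) = (200*236)*(-1/403811) = 47200*(-1/403811) = -47200/403811 ≈ -0.11689)
(467794 - 394901)*(t + C(423, U)) = (467794 - 394901)*(-47200/403811 + 423*(1205/43)) = 72893*(-47200/403811 + 509715/43) = 72893*(205826494265/17363873) = 15003310646458645/17363873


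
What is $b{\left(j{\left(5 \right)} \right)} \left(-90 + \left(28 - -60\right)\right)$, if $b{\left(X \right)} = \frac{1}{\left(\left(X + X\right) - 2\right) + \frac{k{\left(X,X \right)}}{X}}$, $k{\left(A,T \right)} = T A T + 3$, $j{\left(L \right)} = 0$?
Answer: $0$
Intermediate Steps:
$k{\left(A,T \right)} = 3 + A T^{2}$ ($k{\left(A,T \right)} = A T T + 3 = A T^{2} + 3 = 3 + A T^{2}$)
$b{\left(X \right)} = \frac{1}{-2 + 2 X + \frac{3 + X^{3}}{X}}$ ($b{\left(X \right)} = \frac{1}{\left(\left(X + X\right) - 2\right) + \frac{3 + X X^{2}}{X}} = \frac{1}{\left(2 X - 2\right) + \frac{3 + X^{3}}{X}} = \frac{1}{\left(-2 + 2 X\right) + \frac{3 + X^{3}}{X}} = \frac{1}{-2 + 2 X + \frac{3 + X^{3}}{X}}$)
$b{\left(j{\left(5 \right)} \right)} \left(-90 + \left(28 - -60\right)\right) = \frac{0}{3 + 0^{3} - 0 + 2 \cdot 0^{2}} \left(-90 + \left(28 - -60\right)\right) = \frac{0}{3 + 0 + 0 + 2 \cdot 0} \left(-90 + \left(28 + 60\right)\right) = \frac{0}{3 + 0 + 0 + 0} \left(-90 + 88\right) = \frac{0}{3} \left(-2\right) = 0 \cdot \frac{1}{3} \left(-2\right) = 0 \left(-2\right) = 0$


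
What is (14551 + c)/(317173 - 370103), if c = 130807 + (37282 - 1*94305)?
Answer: -17667/10586 ≈ -1.6689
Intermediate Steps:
c = 73784 (c = 130807 + (37282 - 94305) = 130807 - 57023 = 73784)
(14551 + c)/(317173 - 370103) = (14551 + 73784)/(317173 - 370103) = 88335/(-52930) = 88335*(-1/52930) = -17667/10586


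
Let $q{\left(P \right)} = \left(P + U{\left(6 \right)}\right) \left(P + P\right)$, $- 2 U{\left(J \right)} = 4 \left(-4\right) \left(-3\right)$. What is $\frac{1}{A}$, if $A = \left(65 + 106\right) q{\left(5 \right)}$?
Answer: $- \frac{1}{32490} \approx -3.0779 \cdot 10^{-5}$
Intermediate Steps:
$U{\left(J \right)} = -24$ ($U{\left(J \right)} = - \frac{4 \left(-4\right) \left(-3\right)}{2} = - \frac{\left(-16\right) \left(-3\right)}{2} = \left(- \frac{1}{2}\right) 48 = -24$)
$q{\left(P \right)} = 2 P \left(-24 + P\right)$ ($q{\left(P \right)} = \left(P - 24\right) \left(P + P\right) = \left(-24 + P\right) 2 P = 2 P \left(-24 + P\right)$)
$A = -32490$ ($A = \left(65 + 106\right) 2 \cdot 5 \left(-24 + 5\right) = 171 \cdot 2 \cdot 5 \left(-19\right) = 171 \left(-190\right) = -32490$)
$\frac{1}{A} = \frac{1}{-32490} = - \frac{1}{32490}$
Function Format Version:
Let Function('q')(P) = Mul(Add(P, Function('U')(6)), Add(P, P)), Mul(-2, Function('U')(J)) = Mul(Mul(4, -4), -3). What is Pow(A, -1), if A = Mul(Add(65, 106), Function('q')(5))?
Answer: Rational(-1, 32490) ≈ -3.0779e-5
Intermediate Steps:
Function('U')(J) = -24 (Function('U')(J) = Mul(Rational(-1, 2), Mul(Mul(4, -4), -3)) = Mul(Rational(-1, 2), Mul(-16, -3)) = Mul(Rational(-1, 2), 48) = -24)
Function('q')(P) = Mul(2, P, Add(-24, P)) (Function('q')(P) = Mul(Add(P, -24), Add(P, P)) = Mul(Add(-24, P), Mul(2, P)) = Mul(2, P, Add(-24, P)))
A = -32490 (A = Mul(Add(65, 106), Mul(2, 5, Add(-24, 5))) = Mul(171, Mul(2, 5, -19)) = Mul(171, -190) = -32490)
Pow(A, -1) = Pow(-32490, -1) = Rational(-1, 32490)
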